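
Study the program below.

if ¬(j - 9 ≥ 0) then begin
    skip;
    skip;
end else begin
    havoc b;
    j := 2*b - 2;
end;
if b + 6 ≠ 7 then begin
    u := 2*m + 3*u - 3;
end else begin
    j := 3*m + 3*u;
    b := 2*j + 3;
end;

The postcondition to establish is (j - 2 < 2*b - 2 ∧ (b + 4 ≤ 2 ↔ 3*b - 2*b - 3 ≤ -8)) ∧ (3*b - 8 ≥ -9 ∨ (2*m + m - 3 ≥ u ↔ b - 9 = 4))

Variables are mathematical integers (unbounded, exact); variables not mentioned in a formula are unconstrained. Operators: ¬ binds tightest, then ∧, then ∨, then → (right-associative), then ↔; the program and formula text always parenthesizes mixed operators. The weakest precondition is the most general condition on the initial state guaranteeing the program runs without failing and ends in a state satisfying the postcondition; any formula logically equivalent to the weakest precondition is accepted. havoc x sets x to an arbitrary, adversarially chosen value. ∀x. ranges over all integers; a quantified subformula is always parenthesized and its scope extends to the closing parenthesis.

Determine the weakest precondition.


Working backward. After the program, the postcondition (j - 2 < 2*b - 2 ∧ (b + 4 ≤ 2 ↔ 3*b - 2*b - 3 ≤ -8)) ∧ (3*b - 8 ≥ -9 ∨ (2*m + m - 3 ≥ u ↔ b - 9 = 4)) must hold; in canonical form it is j < 2*b ∧ (b ≤ -2 ↔ b ≤ -5) ∧ (3*b ≥ -1 ∨ (3*m ≥ u + 3 ↔ b = 13)).
Then branch requires j < 2*b ∧ (b ≤ -2 ↔ b ≤ -5) ∧ (3*b ≥ -1 ∨ (m ≥ 3*u ↔ b = 13)); else branch requires 9*m + 9*u > -6 ∧ (6*m + 6*u ≤ -5 ↔ 6*m + 6*u ≤ -8) ∧ (18*m + 18*u ≥ -10 ∨ (3*m ≥ u + 3 ↔ 6*m + 6*u = 10)).
Before the if: (b ≠ 1 → (j < 2*b ∧ (b ≤ -2 ↔ b ≤ -5) ∧ (3*b ≥ -1 ∨ (m ≥ 3*u ↔ b = 13)))) ∧ ((¬(b ≠ 1)) → (9*m + 9*u > -6 ∧ (6*m + 6*u ≤ -5 ↔ 6*m + 6*u ≤ -8) ∧ (18*m + 18*u ≥ -10 ∨ (3*m ≥ u + 3 ↔ 6*m + 6*u = 10))))
Then branch requires (b ≠ 1 → (j < 2*b ∧ (b ≤ -2 ↔ b ≤ -5) ∧ (3*b ≥ -1 ∨ (m ≥ 3*u ↔ b = 13)))) ∧ ((¬(b ≠ 1)) → (9*m + 9*u > -6 ∧ (6*m + 6*u ≤ -5 ↔ 6*m + 6*u ≤ -8) ∧ (18*m + 18*u ≥ -10 ∨ (3*m ≥ u + 3 ↔ 6*m + 6*u = 10)))); else branch requires ∀b_1. ((b_1 ≠ 1 → ((b_1 ≤ -2 ↔ b_1 ≤ -5) ∧ (3*b_1 ≥ -1 ∨ (m ≥ 3*u ↔ b_1 = 13)))) ∧ ((¬(b_1 ≠ 1)) → (9*m + 9*u > -6 ∧ (6*m + 6*u ≤ -5 ↔ 6*m + 6*u ≤ -8) ∧ (18*m + 18*u ≥ -10 ∨ (3*m ≥ u + 3 ↔ 6*m + 6*u = 10))))).
Before the if: ((¬(j ≥ 9)) → ((b ≠ 1 → (j < 2*b ∧ (b ≤ -2 ↔ b ≤ -5) ∧ (3*b ≥ -1 ∨ (m ≥ 3*u ↔ b = 13)))) ∧ ((¬(b ≠ 1)) → (9*m + 9*u > -6 ∧ (6*m + 6*u ≤ -5 ↔ 6*m + 6*u ≤ -8) ∧ (18*m + 18*u ≥ -10 ∨ (3*m ≥ u + 3 ↔ 6*m + 6*u = 10)))))) ∧ (j ≥ 9 → (∀b_1. ((b_1 ≠ 1 → ((b_1 ≤ -2 ↔ b_1 ≤ -5) ∧ (3*b_1 ≥ -1 ∨ (m ≥ 3*u ↔ b_1 = 13)))) ∧ ((¬(b_1 ≠ 1)) → (9*m + 9*u > -6 ∧ (6*m + 6*u ≤ -5 ↔ 6*m + 6*u ≤ -8) ∧ (18*m + 18*u ≥ -10 ∨ (3*m ≥ u + 3 ↔ 6*m + 6*u = 10)))))))
Answer: WP = ((¬(j ≥ 9)) → ((b ≠ 1 → (j < 2*b ∧ (b ≤ -2 ↔ b ≤ -5) ∧ (3*b ≥ -1 ∨ (m ≥ 3*u ↔ b = 13)))) ∧ ((¬(b ≠ 1)) → (9*m + 9*u > -6 ∧ (6*m + 6*u ≤ -5 ↔ 6*m + 6*u ≤ -8) ∧ (18*m + 18*u ≥ -10 ∨ (3*m ≥ u + 3 ↔ 6*m + 6*u = 10)))))) ∧ (j ≥ 9 → (∀b_1. ((b_1 ≠ 1 → ((b_1 ≤ -2 ↔ b_1 ≤ -5) ∧ (3*b_1 ≥ -1 ∨ (m ≥ 3*u ↔ b_1 = 13)))) ∧ ((¬(b_1 ≠ 1)) → (9*m + 9*u > -6 ∧ (6*m + 6*u ≤ -5 ↔ 6*m + 6*u ≤ -8) ∧ (18*m + 18*u ≥ -10 ∨ (3*m ≥ u + 3 ↔ 6*m + 6*u = 10)))))))


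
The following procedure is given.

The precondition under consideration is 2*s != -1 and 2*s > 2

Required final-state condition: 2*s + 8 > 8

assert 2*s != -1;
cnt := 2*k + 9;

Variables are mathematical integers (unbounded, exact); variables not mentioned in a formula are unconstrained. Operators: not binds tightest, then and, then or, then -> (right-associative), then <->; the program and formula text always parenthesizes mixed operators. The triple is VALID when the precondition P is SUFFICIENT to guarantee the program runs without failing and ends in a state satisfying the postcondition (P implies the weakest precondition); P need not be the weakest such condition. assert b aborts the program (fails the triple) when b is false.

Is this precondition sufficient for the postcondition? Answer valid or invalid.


Working backward. After the program, the postcondition 2*s + 8 > 8 must hold; in canonical form it is 2*s > 0.
Before cnt := 2*k + 9: 2*s > 0
Before assert 2*s != -1: 2*s != -1 and 2*s > 0
The weakest precondition is 2*s != -1 and 2*s > 0.
Check whether 2*s != -1 and 2*s > 2 implies it.
Every state satisfying the precondition satisfies the weakest precondition: the implication holds.
Answer: valid


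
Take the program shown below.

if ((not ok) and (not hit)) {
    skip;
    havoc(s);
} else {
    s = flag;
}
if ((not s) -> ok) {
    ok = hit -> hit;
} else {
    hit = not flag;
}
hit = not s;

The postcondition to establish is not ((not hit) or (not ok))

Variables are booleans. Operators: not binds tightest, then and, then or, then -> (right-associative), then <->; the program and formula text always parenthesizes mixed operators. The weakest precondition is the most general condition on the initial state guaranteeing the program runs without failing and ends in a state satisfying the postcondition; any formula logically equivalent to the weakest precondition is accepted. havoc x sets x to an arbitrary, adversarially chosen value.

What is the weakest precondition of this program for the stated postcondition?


Working backward. After the program, not ((not hit) or (not ok)) must hold.
Before hit := not s: not (s or (not ok))
Then branch requires not s; else branch requires not (s or (not ok)).
Before the if: (((not s) -> ok) -> (not s)) and ((not ((not s) -> ok)) -> (not (s or (not ok))))
Then branch requires false; else branch requires (((not flag) -> ok) -> (not flag)) and ((not ((not flag) -> ok)) -> (not (flag or (not ok)))).
Before the if: (not ((not ok) and (not hit))) and ((not ((not ok) and (not hit))) -> ((((not flag) -> ok) -> (not flag)) and ((not ((not flag) -> ok)) -> (not (flag or (not ok))))))
Answer: WP = (not ((not ok) and (not hit))) and ((not ((not ok) and (not hit))) -> ((((not flag) -> ok) -> (not flag)) and ((not ((not flag) -> ok)) -> (not (flag or (not ok))))))


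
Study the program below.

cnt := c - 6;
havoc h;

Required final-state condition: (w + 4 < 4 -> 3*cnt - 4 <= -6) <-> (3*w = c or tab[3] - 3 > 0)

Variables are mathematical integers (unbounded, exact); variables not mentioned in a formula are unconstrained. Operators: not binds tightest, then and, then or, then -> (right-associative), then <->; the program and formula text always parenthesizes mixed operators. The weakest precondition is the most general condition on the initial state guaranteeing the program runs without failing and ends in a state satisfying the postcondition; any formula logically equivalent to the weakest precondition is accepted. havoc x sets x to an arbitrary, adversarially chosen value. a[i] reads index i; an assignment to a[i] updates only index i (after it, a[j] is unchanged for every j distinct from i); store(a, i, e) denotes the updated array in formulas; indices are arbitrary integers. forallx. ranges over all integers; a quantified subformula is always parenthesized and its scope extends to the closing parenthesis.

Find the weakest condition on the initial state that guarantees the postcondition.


Working backward. After the program, the postcondition (w + 4 < 4 -> 3*cnt - 4 <= -6) <-> (3*w = c or tab[3] - 3 > 0) must hold; in canonical form it is (w < 0 -> 3*cnt <= -2) <-> (3*w = c or tab[3] > 3).
Before havoc h: (w < 0 -> 3*cnt <= -2) <-> (3*w = c or tab[3] > 3)
Before cnt := c - 6: (w < 0 -> 3*c <= 16) <-> (3*w = c or tab[3] > 3)
Answer: WP = (w < 0 -> 3*c <= 16) <-> (3*w = c or tab[3] > 3)


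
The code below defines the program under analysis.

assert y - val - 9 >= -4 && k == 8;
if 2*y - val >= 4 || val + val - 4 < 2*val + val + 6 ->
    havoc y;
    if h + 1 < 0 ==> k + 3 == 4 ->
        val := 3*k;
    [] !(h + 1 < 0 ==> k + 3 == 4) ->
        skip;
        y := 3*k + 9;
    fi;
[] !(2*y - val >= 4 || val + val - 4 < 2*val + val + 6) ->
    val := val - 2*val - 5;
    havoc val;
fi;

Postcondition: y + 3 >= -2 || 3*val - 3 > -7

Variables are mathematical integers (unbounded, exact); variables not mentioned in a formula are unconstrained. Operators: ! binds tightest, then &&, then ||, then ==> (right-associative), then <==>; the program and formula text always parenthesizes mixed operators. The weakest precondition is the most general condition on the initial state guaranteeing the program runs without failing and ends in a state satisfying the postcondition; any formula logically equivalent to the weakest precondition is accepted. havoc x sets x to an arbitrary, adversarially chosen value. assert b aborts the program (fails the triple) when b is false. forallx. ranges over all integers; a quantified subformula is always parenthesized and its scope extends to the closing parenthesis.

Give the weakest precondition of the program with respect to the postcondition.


Working backward. After the program, the postcondition y + 3 >= -2 || 3*val - 3 > -7 must hold; in canonical form it is y >= -5 || 3*val > -4.
Then branch requires forall y_1. (((h < -1 ==> k == 1) ==> (y_1 >= -5 || 9*k > -4)) && ((!(h < -1 ==> k == 1)) ==> (3*k >= -14 || 3*val > -4))); else branch requires forall val_1. (y >= -5 || 3*val_1 > -4).
Before the if: ((2*y >= val + 4 || val > -10) ==> (forall y_1. (((h < -1 ==> k == 1) ==> (y_1 >= -5 || 9*k > -4)) && ((!(h < -1 ==> k == 1)) ==> (3*k >= -14 || 3*val > -4))))) && ((!(2*y >= val + 4 || val > -10)) ==> (forall val_1. (y >= -5 || 3*val_1 > -4)))
Before assert y - val - 9 >= -4 && k == 8: y >= val + 5 && k == 8 && ((2*y >= val + 4 || val > -10) ==> (forall y_1. (((h < -1 ==> k == 1) ==> (y_1 >= -5 || 9*k > -4)) && ((!(h < -1 ==> k == 1)) ==> (3*k >= -14 || 3*val > -4))))) && ((!(2*y >= val + 4 || val > -10)) ==> (forall val_1. (y >= -5 || 3*val_1 > -4)))
Answer: WP = y >= val + 5 && k == 8 && ((2*y >= val + 4 || val > -10) ==> (forall y_1. (((h < -1 ==> k == 1) ==> (y_1 >= -5 || 9*k > -4)) && ((!(h < -1 ==> k == 1)) ==> (3*k >= -14 || 3*val > -4))))) && ((!(2*y >= val + 4 || val > -10)) ==> (forall val_1. (y >= -5 || 3*val_1 > -4)))


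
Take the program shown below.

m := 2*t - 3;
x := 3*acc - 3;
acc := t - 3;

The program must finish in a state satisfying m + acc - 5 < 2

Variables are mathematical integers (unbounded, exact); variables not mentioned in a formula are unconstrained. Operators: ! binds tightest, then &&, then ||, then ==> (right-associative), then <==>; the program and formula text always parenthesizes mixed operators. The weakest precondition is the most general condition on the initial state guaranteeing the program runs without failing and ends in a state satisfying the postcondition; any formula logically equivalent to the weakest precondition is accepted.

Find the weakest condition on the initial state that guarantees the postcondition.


Working backward. After the program, the postcondition m + acc - 5 < 2 must hold; in canonical form it is acc + m < 7.
Before acc := t - 3: m + t < 10
Before x := 3*acc - 3: m + t < 10
Before m := 2*t - 3: 3*t < 13
Answer: WP = 3*t < 13


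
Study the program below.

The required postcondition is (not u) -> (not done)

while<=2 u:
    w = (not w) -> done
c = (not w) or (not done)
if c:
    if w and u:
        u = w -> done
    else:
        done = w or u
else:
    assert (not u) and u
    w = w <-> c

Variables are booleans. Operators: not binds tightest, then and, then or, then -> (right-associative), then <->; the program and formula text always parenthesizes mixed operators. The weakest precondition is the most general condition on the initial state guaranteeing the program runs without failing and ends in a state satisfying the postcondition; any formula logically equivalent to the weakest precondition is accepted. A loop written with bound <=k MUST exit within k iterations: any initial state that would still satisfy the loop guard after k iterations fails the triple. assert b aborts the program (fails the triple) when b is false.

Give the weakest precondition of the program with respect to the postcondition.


Working backward. After the program, (not u) -> (not done) must hold.
Then branch requires ((w and u) -> ((not (w -> done)) -> (not done))) and ((not (w and u)) -> ((not u) -> (not (w or u)))); else branch requires false.
Before the if: (c -> (((w and u) -> ((not (w -> done)) -> (not done))) and ((not (w and u)) -> ((not u) -> (not (w or u)))))) and c
Before c := (not w) or (not done): (((not w) or (not done)) -> (((w and u) -> ((not (w -> done)) -> (not done))) and ((not (w and u)) -> ((not u) -> (not (w or u)))))) and ((not w) or (not done))
Before the loop (bound <=2), unroll the exhaustion recursion (WP_0 = exit-now case; WP_j = one more guarded iteration, up to j = 2):
  WP_0: (not u) and (((not w) or (not done)) -> (((w and u) -> ((not (w -> done)) -> (not done))) and ((not (w and u)) -> ((not u) -> (not (w or u)))))) and ((not w) or (not done))
  WP_1: (u -> ((not u) and (((not ((not w) -> done)) or (not done)) -> (((((not w) -> done) and u) -> ((not (((not w) -> done) -> done)) -> (not done))) and ((not (((not w) -> done) and u)) -> ((not u) -> (not (((not w) -> done) or u)))))) and ((not ((not w) -> done)) or (not done)))) and ((not u) -> ((((not w) or (not done)) -> (((w and u) -> ((not (w -> done)) -> (not done))) and ((not (w and u)) -> ((not u) -> (not (w or u)))))) and ((not w) or (not done))))
  WP_2: (u -> ((u -> ((not u) and (((not ((not ((not w) -> done)) -> done)) or (not done)) -> (((((not ((not w) -> done)) -> done) and u) -> ((not (((not ((not w) -> done)) -> done) -> done)) -> (not done))) and ((not (((not ((not w) -> done)) -> done) and u)) -> ((not u) -> (not (((not ((not w) -> done)) -> done) or u)))))) and ((not ((not ((not w) -> done)) -> done)) or (not done)))) and ((not u) -> ((((not ((not w) -> done)) or (not done)) -> (((((not w) -> done) and u) -> ((not (((not w) -> done) -> done)) -> (not done))) and ((not (((not w) -> done) and u)) -> ((not u) -> (not (((not w) -> done) or u)))))) and ((not ((not w) -> done)) or (not done)))))) and ((not u) -> ((((not w) or (not done)) -> (((w and u) -> ((not (w -> done)) -> (not done))) and ((not (w and u)) -> ((not u) -> (not (w or u)))))) and ((not w) or (not done))))
So before the loop: (u -> ((u -> ((not u) and (((not ((not ((not w) -> done)) -> done)) or (not done)) -> (((((not ((not w) -> done)) -> done) and u) -> ((not (((not ((not w) -> done)) -> done) -> done)) -> (not done))) and ((not (((not ((not w) -> done)) -> done) and u)) -> ((not u) -> (not (((not ((not w) -> done)) -> done) or u)))))) and ((not ((not ((not w) -> done)) -> done)) or (not done)))) and ((not u) -> ((((not ((not w) -> done)) or (not done)) -> (((((not w) -> done) and u) -> ((not (((not w) -> done) -> done)) -> (not done))) and ((not (((not w) -> done) and u)) -> ((not u) -> (not (((not w) -> done) or u)))))) and ((not ((not w) -> done)) or (not done)))))) and ((not u) -> ((((not w) or (not done)) -> (((w and u) -> ((not (w -> done)) -> (not done))) and ((not (w and u)) -> ((not u) -> (not (w or u)))))) and ((not w) or (not done))))
Answer: WP = (u -> ((u -> ((not u) and (((not ((not ((not w) -> done)) -> done)) or (not done)) -> (((((not ((not w) -> done)) -> done) and u) -> ((not (((not ((not w) -> done)) -> done) -> done)) -> (not done))) and ((not (((not ((not w) -> done)) -> done) and u)) -> ((not u) -> (not (((not ((not w) -> done)) -> done) or u)))))) and ((not ((not ((not w) -> done)) -> done)) or (not done)))) and ((not u) -> ((((not ((not w) -> done)) or (not done)) -> (((((not w) -> done) and u) -> ((not (((not w) -> done) -> done)) -> (not done))) and ((not (((not w) -> done) and u)) -> ((not u) -> (not (((not w) -> done) or u)))))) and ((not ((not w) -> done)) or (not done)))))) and ((not u) -> ((((not w) or (not done)) -> (((w and u) -> ((not (w -> done)) -> (not done))) and ((not (w and u)) -> ((not u) -> (not (w or u)))))) and ((not w) or (not done))))


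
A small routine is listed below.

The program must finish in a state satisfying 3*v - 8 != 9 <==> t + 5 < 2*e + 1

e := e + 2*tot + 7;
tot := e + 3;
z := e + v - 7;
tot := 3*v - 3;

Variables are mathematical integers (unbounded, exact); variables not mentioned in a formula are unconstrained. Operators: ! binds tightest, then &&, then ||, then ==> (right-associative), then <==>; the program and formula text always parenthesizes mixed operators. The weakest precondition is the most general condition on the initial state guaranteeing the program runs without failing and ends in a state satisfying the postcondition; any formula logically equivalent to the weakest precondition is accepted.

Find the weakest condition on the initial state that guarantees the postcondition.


Working backward. After the program, the postcondition 3*v - 8 != 9 <==> t + 5 < 2*e + 1 must hold; in canonical form it is 3*v != 17 <==> t < 2*e - 4.
Before tot := 3*v - 3: 3*v != 17 <==> t < 2*e - 4
Before z := e + v - 7: 3*v != 17 <==> t < 2*e - 4
Before tot := e + 3: 3*v != 17 <==> t < 2*e - 4
Before e := e + 2*tot + 7: 3*v != 17 <==> t < 2*e + 4*tot + 10
Answer: WP = 3*v != 17 <==> t < 2*e + 4*tot + 10


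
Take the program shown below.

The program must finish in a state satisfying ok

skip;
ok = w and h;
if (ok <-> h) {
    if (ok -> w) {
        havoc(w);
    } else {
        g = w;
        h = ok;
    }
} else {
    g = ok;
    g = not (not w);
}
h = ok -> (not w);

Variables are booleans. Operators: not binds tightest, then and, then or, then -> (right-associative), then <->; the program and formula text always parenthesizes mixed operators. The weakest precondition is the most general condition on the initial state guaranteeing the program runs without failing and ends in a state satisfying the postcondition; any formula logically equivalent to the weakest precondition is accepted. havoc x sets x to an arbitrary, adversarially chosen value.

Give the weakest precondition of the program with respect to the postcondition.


Working backward. After the program, ok must hold.
Before h := ok -> (not w): ok
Then branch requires ((ok -> w) -> ok) and ((not (ok -> w)) -> ok); else branch requires ok.
Before the if: ((ok <-> h) -> (((ok -> w) -> ok) and ((not (ok -> w)) -> ok))) and ((not (ok <-> h)) -> ok)
Before ok := w and h: (((w and h) <-> h) -> ((((w and h) -> w) -> (w and h)) and ((not ((w and h) -> w)) -> (w and h)))) and ((not ((w and h) <-> h)) -> (w and h))
Before skip: (((w and h) <-> h) -> ((((w and h) -> w) -> (w and h)) and ((not ((w and h) -> w)) -> (w and h)))) and ((not ((w and h) <-> h)) -> (w and h))
Answer: WP = (((w and h) <-> h) -> ((((w and h) -> w) -> (w and h)) and ((not ((w and h) -> w)) -> (w and h)))) and ((not ((w and h) <-> h)) -> (w and h))


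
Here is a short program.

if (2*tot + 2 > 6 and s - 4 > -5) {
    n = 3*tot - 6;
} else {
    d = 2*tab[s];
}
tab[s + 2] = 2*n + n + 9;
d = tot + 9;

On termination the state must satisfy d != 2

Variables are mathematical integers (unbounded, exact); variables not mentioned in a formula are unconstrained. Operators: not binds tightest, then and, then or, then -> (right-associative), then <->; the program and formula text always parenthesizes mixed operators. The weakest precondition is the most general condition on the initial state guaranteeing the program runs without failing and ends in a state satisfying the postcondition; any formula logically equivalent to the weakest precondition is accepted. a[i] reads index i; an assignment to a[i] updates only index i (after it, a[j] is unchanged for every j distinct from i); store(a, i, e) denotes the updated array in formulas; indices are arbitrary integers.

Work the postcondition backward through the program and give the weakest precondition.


Working backward. After the program, d != 2 must hold.
Before d := tot + 9: tot != -7
Before tab[s + 2] := 2*n + n + 9: tot != -7
Then branch requires tot != -7; else branch requires tot != -7.
Before the if: ((2*tot > 4 and s > -1) -> tot != -7) and ((not (2*tot > 4 and s > -1)) -> tot != -7)
Answer: WP = ((2*tot > 4 and s > -1) -> tot != -7) and ((not (2*tot > 4 and s > -1)) -> tot != -7)


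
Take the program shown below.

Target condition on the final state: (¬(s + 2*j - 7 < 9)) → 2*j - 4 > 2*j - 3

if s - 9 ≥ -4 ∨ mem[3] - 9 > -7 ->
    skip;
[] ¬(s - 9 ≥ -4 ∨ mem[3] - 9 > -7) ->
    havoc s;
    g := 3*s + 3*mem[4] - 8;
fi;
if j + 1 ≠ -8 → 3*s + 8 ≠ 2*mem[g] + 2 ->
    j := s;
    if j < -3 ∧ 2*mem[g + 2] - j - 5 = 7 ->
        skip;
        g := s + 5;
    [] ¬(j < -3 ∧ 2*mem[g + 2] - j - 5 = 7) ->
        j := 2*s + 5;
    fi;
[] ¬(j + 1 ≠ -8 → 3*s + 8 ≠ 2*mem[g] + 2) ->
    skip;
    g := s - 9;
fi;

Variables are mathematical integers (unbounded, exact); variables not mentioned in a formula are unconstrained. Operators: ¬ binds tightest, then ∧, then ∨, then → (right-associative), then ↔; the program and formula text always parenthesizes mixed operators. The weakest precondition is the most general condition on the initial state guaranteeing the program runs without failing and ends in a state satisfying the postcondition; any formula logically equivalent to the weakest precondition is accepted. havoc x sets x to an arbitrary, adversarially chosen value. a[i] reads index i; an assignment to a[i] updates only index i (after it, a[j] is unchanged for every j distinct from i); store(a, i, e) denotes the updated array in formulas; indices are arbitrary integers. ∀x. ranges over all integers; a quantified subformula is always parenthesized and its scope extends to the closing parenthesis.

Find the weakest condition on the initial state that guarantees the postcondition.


Working backward. After the program, the postcondition (¬(s + 2*j - 7 < 9)) → 2*j - 4 > 2*j - 3 must hold; in canonical form it is 2*j + s < 16.
Then branch requires ((s < -3 ∧ 2*mem[g + 2] = s + 12) → 3*s < 16) ∧ ((¬(s < -3 ∧ 2*mem[g + 2] = s + 12)) → 5*s < 6); else branch requires 2*j + s < 16.
Before the if: ((j ≠ -9 → 3*s ≠ 2*mem[g] - 6) → (((s < -3 ∧ 2*mem[g + 2] = s + 12) → 3*s < 16) ∧ ((¬(s < -3 ∧ 2*mem[g + 2] = s + 12)) → 5*s < 6))) ∧ ((¬(j ≠ -9 → 3*s ≠ 2*mem[g] - 6)) → 2*j + s < 16)
Then branch requires ((j ≠ -9 → 3*s ≠ 2*mem[g] - 6) → (((s < -3 ∧ 2*mem[g + 2] = s + 12) → 3*s < 16) ∧ ((¬(s < -3 ∧ 2*mem[g + 2] = s + 12)) → 5*s < 6))) ∧ ((¬(j ≠ -9 → 3*s ≠ 2*mem[g] - 6)) → 2*j + s < 16); else branch requires ∀s_1. (((j ≠ -9 → 3*s_1 ≠ 2*mem[3*mem[4] + 3*s_1 - 8] - 6) → (((s_1 < -3 ∧ 2*mem[3*mem[4] + 3*s_1 - 6] = s_1 + 12) → 3*s_1 < 16) ∧ ((¬(s_1 < -3 ∧ 2*mem[3*mem[4] + 3*s_1 - 6] = s_1 + 12)) → 5*s_1 < 6))) ∧ ((¬(j ≠ -9 → 3*s_1 ≠ 2*mem[3*mem[4] + 3*s_1 - 8] - 6)) → 2*j + s_1 < 16)).
Before the if: ((s ≥ 5 ∨ mem[3] > 2) → (((j ≠ -9 → 3*s ≠ 2*mem[g] - 6) → (((s < -3 ∧ 2*mem[g + 2] = s + 12) → 3*s < 16) ∧ ((¬(s < -3 ∧ 2*mem[g + 2] = s + 12)) → 5*s < 6))) ∧ ((¬(j ≠ -9 → 3*s ≠ 2*mem[g] - 6)) → 2*j + s < 16))) ∧ ((¬(s ≥ 5 ∨ mem[3] > 2)) → (∀s_1. (((j ≠ -9 → 3*s_1 ≠ 2*mem[3*mem[4] + 3*s_1 - 8] - 6) → (((s_1 < -3 ∧ 2*mem[3*mem[4] + 3*s_1 - 6] = s_1 + 12) → 3*s_1 < 16) ∧ ((¬(s_1 < -3 ∧ 2*mem[3*mem[4] + 3*s_1 - 6] = s_1 + 12)) → 5*s_1 < 6))) ∧ ((¬(j ≠ -9 → 3*s_1 ≠ 2*mem[3*mem[4] + 3*s_1 - 8] - 6)) → 2*j + s_1 < 16))))
Answer: WP = ((s ≥ 5 ∨ mem[3] > 2) → (((j ≠ -9 → 3*s ≠ 2*mem[g] - 6) → (((s < -3 ∧ 2*mem[g + 2] = s + 12) → 3*s < 16) ∧ ((¬(s < -3 ∧ 2*mem[g + 2] = s + 12)) → 5*s < 6))) ∧ ((¬(j ≠ -9 → 3*s ≠ 2*mem[g] - 6)) → 2*j + s < 16))) ∧ ((¬(s ≥ 5 ∨ mem[3] > 2)) → (∀s_1. (((j ≠ -9 → 3*s_1 ≠ 2*mem[3*mem[4] + 3*s_1 - 8] - 6) → (((s_1 < -3 ∧ 2*mem[3*mem[4] + 3*s_1 - 6] = s_1 + 12) → 3*s_1 < 16) ∧ ((¬(s_1 < -3 ∧ 2*mem[3*mem[4] + 3*s_1 - 6] = s_1 + 12)) → 5*s_1 < 6))) ∧ ((¬(j ≠ -9 → 3*s_1 ≠ 2*mem[3*mem[4] + 3*s_1 - 8] - 6)) → 2*j + s_1 < 16))))


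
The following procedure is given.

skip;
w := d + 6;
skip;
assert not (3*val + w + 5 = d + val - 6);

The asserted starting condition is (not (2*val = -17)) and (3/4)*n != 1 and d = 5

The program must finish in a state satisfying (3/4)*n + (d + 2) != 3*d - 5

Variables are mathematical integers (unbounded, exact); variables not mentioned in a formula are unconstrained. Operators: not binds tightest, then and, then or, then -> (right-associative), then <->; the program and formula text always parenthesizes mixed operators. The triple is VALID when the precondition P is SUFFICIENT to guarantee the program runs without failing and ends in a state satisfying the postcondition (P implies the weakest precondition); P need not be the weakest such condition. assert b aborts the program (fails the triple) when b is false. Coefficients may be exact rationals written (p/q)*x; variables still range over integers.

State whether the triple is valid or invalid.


Working backward. After the program, the postcondition (3/4)*n + (d + 2) != 3*d - 5 must hold; in canonical form it is (3/4)*n != 2*d - 7.
Before assert not (3*val + w + 5 = d + val - 6): (not (2*val + w = d - 11)) and (3/4)*n != 2*d - 7
Before skip: (not (2*val + w = d - 11)) and (3/4)*n != 2*d - 7
Before w := d + 6: (not (2*val = -17)) and (3/4)*n != 2*d - 7
Before skip: (not (2*val = -17)) and (3/4)*n != 2*d - 7
The weakest precondition is (not (2*val = -17)) and (3/4)*n != 2*d - 7.
Check whether (not (2*val = -17)) and (3/4)*n != 1 and d = 5 implies it.
Countermodel: at the initial state d = 5, n = 4, val = 0, the precondition holds but the weakest precondition fails.
Answer: invalid


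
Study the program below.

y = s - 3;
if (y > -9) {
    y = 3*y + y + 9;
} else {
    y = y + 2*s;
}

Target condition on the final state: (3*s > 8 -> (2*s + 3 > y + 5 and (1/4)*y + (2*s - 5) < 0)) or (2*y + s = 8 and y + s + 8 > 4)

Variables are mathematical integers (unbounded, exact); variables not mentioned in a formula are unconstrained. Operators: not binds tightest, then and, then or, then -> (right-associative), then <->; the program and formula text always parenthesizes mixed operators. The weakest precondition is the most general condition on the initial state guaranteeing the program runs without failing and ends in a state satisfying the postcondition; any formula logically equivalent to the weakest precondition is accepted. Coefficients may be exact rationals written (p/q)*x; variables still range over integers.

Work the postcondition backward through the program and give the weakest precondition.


Working backward. After the program, the postcondition (3*s > 8 -> (2*s + 3 > y + 5 and (1/4)*y + (2*s - 5) < 0)) or (2*y + s = 8 and y + s + 8 > 4) must hold; in canonical form it is (3*s > 8 -> (2*s > y + 2 and 2*s + (1/4)*y < 5)) or (s + 2*y = 8 and s + y > -4).
Then branch requires (3*s > 8 -> (2*s > 4*y + 11 and 2*s + y < 11/4)) or (s + 8*y = -10 and s + 4*y > -13); else branch requires (3*s > 8 -> (y < -2 and (5/2)*s + (1/4)*y < 5)) or (5*s + 2*y = 8 and 3*s + y > -4).
Before the if: (y > -9 -> ((3*s > 8 -> (2*s > 4*y + 11 and 2*s + y < 11/4)) or (s + 8*y = -10 and s + 4*y > -13))) and ((not (y > -9)) -> ((3*s > 8 -> (y < -2 and (5/2)*s + (1/4)*y < 5)) or (5*s + 2*y = 8 and 3*s + y > -4)))
Before y := s - 3: (s > -6 -> ((3*s > 8 -> (2*s < 1 and 3*s < 23/4)) or (9*s = 14 and 5*s > -1))) and ((not (s > -6)) -> ((3*s > 8 -> (s < 1 and (11/4)*s < 23/4)) or (7*s = 14 and 4*s > -1)))
Answer: WP = (s > -6 -> ((3*s > 8 -> (2*s < 1 and 3*s < 23/4)) or (9*s = 14 and 5*s > -1))) and ((not (s > -6)) -> ((3*s > 8 -> (s < 1 and (11/4)*s < 23/4)) or (7*s = 14 and 4*s > -1)))


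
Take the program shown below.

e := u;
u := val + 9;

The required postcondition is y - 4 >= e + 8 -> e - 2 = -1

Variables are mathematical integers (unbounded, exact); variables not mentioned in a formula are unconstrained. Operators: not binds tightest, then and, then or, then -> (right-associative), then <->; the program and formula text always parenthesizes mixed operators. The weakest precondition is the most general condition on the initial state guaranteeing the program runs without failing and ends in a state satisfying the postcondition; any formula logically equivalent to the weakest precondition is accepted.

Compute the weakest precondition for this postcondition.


Working backward. After the program, the postcondition y - 4 >= e + 8 -> e - 2 = -1 must hold; in canonical form it is y >= e + 12 -> e = 1.
Before u := val + 9: y >= e + 12 -> e = 1
Before e := u: y >= u + 12 -> u = 1
Answer: WP = y >= u + 12 -> u = 1


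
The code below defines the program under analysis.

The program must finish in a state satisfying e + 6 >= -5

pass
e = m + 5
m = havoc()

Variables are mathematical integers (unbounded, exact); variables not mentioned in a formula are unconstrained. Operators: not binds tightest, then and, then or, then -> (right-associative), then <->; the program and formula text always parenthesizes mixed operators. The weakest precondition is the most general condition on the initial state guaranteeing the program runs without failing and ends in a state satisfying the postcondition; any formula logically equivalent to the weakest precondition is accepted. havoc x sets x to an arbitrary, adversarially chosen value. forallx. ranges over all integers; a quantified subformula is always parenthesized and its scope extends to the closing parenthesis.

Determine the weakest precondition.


Working backward. After the program, the postcondition e + 6 >= -5 must hold; in canonical form it is e >= -11.
Before havoc m: e >= -11
Before e := m + 5: m >= -16
Before skip: m >= -16
Answer: WP = m >= -16


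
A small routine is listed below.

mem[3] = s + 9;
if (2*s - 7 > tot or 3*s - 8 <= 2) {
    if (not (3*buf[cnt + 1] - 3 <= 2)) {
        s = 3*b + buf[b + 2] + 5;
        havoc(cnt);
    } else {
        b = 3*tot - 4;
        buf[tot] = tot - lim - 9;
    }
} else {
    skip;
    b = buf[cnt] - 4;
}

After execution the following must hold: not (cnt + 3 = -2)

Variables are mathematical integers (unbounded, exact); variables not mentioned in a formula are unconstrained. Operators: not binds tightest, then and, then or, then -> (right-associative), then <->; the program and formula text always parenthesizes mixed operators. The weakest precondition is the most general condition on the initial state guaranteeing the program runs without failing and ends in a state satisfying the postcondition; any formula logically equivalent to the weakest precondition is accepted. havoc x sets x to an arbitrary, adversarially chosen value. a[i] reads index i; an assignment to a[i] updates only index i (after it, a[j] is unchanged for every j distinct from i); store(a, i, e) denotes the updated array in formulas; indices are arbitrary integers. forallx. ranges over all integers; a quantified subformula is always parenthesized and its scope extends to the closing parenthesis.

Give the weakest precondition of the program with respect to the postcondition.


Working backward. After the program, the postcondition not (cnt + 3 = -2) must hold; in canonical form it is not (cnt = -5).
Then branch requires ((not (3*buf[cnt + 1] <= 5)) -> (forall cnt_1. (not (cnt_1 = -5)))) and (3*buf[cnt + 1] <= 5 -> (not (cnt = -5))); else branch requires not (cnt = -5).
Before the if: ((2*s > tot + 7 or 3*s <= 10) -> (((not (3*buf[cnt + 1] <= 5)) -> (forall cnt_1. (not (cnt_1 = -5)))) and (3*buf[cnt + 1] <= 5 -> (not (cnt = -5))))) and ((not (2*s > tot + 7 or 3*s <= 10)) -> (not (cnt = -5)))
Before mem[3] := s + 9: ((2*s > tot + 7 or 3*s <= 10) -> (((not (3*buf[cnt + 1] <= 5)) -> (forall cnt_1. (not (cnt_1 = -5)))) and (3*buf[cnt + 1] <= 5 -> (not (cnt = -5))))) and ((not (2*s > tot + 7 or 3*s <= 10)) -> (not (cnt = -5)))
Answer: WP = ((2*s > tot + 7 or 3*s <= 10) -> (((not (3*buf[cnt + 1] <= 5)) -> (forall cnt_1. (not (cnt_1 = -5)))) and (3*buf[cnt + 1] <= 5 -> (not (cnt = -5))))) and ((not (2*s > tot + 7 or 3*s <= 10)) -> (not (cnt = -5)))


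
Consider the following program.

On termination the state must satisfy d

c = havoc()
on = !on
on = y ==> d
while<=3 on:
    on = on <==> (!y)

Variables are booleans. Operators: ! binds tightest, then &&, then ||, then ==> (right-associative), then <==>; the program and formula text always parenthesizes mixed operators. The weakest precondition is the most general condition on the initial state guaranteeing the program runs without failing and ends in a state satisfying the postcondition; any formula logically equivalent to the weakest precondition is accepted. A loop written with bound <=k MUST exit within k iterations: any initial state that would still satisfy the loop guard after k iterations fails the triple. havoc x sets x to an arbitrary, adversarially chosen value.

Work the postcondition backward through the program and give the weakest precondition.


Working backward. After the program, d must hold.
Before the loop (bound <=3), unroll the exhaustion recursion (WP_0 = exit-now case; WP_j = one more guarded iteration, up to j = 3):
  WP_0: (!on) && d
  WP_1: (on ==> ((!(on <==> (!y))) && d)) && ((!on) ==> d)
  WP_2: (on ==> (((on <==> (!y)) ==> ((!((on <==> (!y)) <==> (!y))) && d)) && ((!(on <==> (!y))) ==> d))) && ((!on) ==> d)
  WP_3: (on ==> (((on <==> (!y)) ==> ((((on <==> (!y)) <==> (!y)) ==> ((!(((on <==> (!y)) <==> (!y)) <==> (!y))) && d)) && ((!((on <==> (!y)) <==> (!y))) ==> d))) && ((!(on <==> (!y))) ==> d))) && ((!on) ==> d)
So before the loop: (on ==> (((on <==> (!y)) ==> ((((on <==> (!y)) <==> (!y)) ==> ((!(((on <==> (!y)) <==> (!y)) <==> (!y))) && d)) && ((!((on <==> (!y)) <==> (!y))) ==> d))) && ((!(on <==> (!y))) ==> d))) && ((!on) ==> d)
Before on := y ==> d: ((y ==> d) ==> ((((y ==> d) <==> (!y)) ==> (((((y ==> d) <==> (!y)) <==> (!y)) ==> ((!((((y ==> d) <==> (!y)) <==> (!y)) <==> (!y))) && d)) && ((!(((y ==> d) <==> (!y)) <==> (!y))) ==> d))) && ((!((y ==> d) <==> (!y))) ==> d))) && ((!(y ==> d)) ==> d)
Before on := !on: ((y ==> d) ==> ((((y ==> d) <==> (!y)) ==> (((((y ==> d) <==> (!y)) <==> (!y)) ==> ((!((((y ==> d) <==> (!y)) <==> (!y)) <==> (!y))) && d)) && ((!(((y ==> d) <==> (!y)) <==> (!y))) ==> d))) && ((!((y ==> d) <==> (!y))) ==> d))) && ((!(y ==> d)) ==> d)
Before havoc c: ((y ==> d) ==> ((((y ==> d) <==> (!y)) ==> (((((y ==> d) <==> (!y)) <==> (!y)) ==> ((!((((y ==> d) <==> (!y)) <==> (!y)) <==> (!y))) && d)) && ((!(((y ==> d) <==> (!y)) <==> (!y))) ==> d))) && ((!((y ==> d) <==> (!y))) ==> d))) && ((!(y ==> d)) ==> d)
Answer: WP = ((y ==> d) ==> ((((y ==> d) <==> (!y)) ==> (((((y ==> d) <==> (!y)) <==> (!y)) ==> ((!((((y ==> d) <==> (!y)) <==> (!y)) <==> (!y))) && d)) && ((!(((y ==> d) <==> (!y)) <==> (!y))) ==> d))) && ((!((y ==> d) <==> (!y))) ==> d))) && ((!(y ==> d)) ==> d)


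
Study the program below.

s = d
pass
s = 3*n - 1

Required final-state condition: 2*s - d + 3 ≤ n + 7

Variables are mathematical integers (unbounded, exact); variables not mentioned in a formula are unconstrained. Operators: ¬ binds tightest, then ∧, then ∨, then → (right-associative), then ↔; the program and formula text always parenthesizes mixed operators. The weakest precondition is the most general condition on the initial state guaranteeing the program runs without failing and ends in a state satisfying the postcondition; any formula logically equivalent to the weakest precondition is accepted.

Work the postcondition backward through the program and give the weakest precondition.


Working backward. After the program, the postcondition 2*s - d + 3 ≤ n + 7 must hold; in canonical form it is 2*s ≤ d + n + 4.
Before s := 3*n - 1: 5*n ≤ d + 6
Before skip: 5*n ≤ d + 6
Before s := d: 5*n ≤ d + 6
Answer: WP = 5*n ≤ d + 6


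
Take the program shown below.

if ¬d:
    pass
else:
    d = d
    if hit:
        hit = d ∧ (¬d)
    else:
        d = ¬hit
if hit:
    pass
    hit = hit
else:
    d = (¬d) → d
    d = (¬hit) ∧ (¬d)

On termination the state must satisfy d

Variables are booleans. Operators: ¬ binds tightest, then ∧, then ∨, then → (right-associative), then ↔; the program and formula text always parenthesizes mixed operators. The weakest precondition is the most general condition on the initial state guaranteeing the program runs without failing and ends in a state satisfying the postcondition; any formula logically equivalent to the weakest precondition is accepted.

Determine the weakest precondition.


Working backward. After the program, d must hold.
Then branch requires d; else branch requires (¬hit) ∧ (¬((¬d) → d)).
Before the if: (hit → d) ∧ ((¬hit) → ((¬hit) ∧ (¬((¬d) → d))))
Then branch requires (hit → d) ∧ ((¬hit) → ((¬hit) ∧ (¬((¬d) → d)))); else branch requires (hit → (¬((¬d) → d))) ∧ ((¬hit) → ((hit → (¬hit)) ∧ ((¬hit) → ((¬hit) ∧ (¬(hit → (¬hit))))))).
Before the if: ((¬d) → ((hit → d) ∧ ((¬hit) → ((¬hit) ∧ (¬((¬d) → d)))))) ∧ (d → ((hit → (¬((¬d) → d))) ∧ ((¬hit) → ((hit → (¬hit)) ∧ ((¬hit) → ((¬hit) ∧ (¬(hit → (¬hit)))))))))
Answer: WP = ((¬d) → ((hit → d) ∧ ((¬hit) → ((¬hit) ∧ (¬((¬d) → d)))))) ∧ (d → ((hit → (¬((¬d) → d))) ∧ ((¬hit) → ((hit → (¬hit)) ∧ ((¬hit) → ((¬hit) ∧ (¬(hit → (¬hit)))))))))


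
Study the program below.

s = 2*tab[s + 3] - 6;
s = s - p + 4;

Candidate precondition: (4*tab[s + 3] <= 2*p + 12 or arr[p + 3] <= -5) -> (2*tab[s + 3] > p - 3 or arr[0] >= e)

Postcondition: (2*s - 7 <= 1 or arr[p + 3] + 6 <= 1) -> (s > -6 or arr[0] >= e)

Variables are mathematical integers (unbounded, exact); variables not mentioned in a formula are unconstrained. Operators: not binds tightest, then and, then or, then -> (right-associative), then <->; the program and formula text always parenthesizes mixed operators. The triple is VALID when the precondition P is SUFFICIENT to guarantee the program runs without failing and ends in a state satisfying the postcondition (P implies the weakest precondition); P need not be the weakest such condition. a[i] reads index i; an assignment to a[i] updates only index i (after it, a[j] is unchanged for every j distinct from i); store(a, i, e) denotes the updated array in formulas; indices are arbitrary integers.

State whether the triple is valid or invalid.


Working backward. After the program, the postcondition (2*s - 7 <= 1 or arr[p + 3] + 6 <= 1) -> (s > -6 or arr[0] >= e) must hold; in canonical form it is (2*s <= 8 or arr[p + 3] <= -5) -> (s > -6 or arr[0] >= e).
Before s := s - p + 4: (2*s <= 2*p or arr[p + 3] <= -5) -> (s > p - 10 or arr[0] >= e)
Before s := 2*tab[s + 3] - 6: (4*tab[s + 3] <= 2*p + 12 or arr[p + 3] <= -5) -> (2*tab[s + 3] > p - 4 or arr[0] >= e)
The weakest precondition is (4*tab[s + 3] <= 2*p + 12 or arr[p + 3] <= -5) -> (2*tab[s + 3] > p - 4 or arr[0] >= e).
Check whether (4*tab[s + 3] <= 2*p + 12 or arr[p + 3] <= -5) -> (2*tab[s + 3] > p - 3 or arr[0] >= e) implies it.
Every state satisfying the precondition satisfies the weakest precondition: the implication holds.
Answer: valid


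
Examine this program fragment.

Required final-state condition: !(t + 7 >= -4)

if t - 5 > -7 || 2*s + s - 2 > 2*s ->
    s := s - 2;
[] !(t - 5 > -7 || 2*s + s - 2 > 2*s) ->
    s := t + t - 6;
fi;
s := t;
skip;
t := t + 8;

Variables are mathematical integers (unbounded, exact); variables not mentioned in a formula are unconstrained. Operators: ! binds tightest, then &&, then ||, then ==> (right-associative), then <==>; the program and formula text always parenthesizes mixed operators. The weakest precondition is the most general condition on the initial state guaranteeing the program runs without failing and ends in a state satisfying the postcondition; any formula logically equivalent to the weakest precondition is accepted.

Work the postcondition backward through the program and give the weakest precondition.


Working backward. After the program, the postcondition !(t + 7 >= -4) must hold; in canonical form it is !(t >= -11).
Before t := t + 8: !(t >= -19)
Before skip: !(t >= -19)
Before s := t: !(t >= -19)
Then branch requires !(t >= -19); else branch requires !(t >= -19).
Before the if: ((t > -2 || s > 2) ==> (!(t >= -19))) && ((!(t > -2 || s > 2)) ==> (!(t >= -19)))
Answer: WP = ((t > -2 || s > 2) ==> (!(t >= -19))) && ((!(t > -2 || s > 2)) ==> (!(t >= -19)))
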